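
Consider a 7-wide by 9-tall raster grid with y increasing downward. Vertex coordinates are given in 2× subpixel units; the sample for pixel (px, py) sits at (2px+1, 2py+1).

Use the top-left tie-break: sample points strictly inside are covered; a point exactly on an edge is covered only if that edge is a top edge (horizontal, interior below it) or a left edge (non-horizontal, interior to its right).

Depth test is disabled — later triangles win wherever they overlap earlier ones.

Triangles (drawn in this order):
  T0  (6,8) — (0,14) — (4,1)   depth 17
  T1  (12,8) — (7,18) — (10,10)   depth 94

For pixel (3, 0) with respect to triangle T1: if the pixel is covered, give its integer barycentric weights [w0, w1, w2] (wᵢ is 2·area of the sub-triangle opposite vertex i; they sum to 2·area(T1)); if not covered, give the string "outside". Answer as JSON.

T0:
  2·area = 54
  edge (6, 8)→(0, 14): d=(-6,6) right/bottom  bias=-1
  edge (0, 14)→(4, 1): d=(4,-13) top-left  bias=+0
  edge (4, 1)→(6, 8): d=(2,7) right/bottom  bias=-1
    (6,0)@(13, 1): e=[0,117,-63] → .  [on edge]
    (5,1)@(11, 3): e=[0,99,-45] → .  [on edge]
    (1,2)@(3, 5): e=[36,3,15] → X
    (2,2)@(5, 5): e=[24,29,1] → X
    (3,2)@(7, 5): e=[12,55,-13] → .
    (4,2)@(9, 5): e=[0,81,-27] → .  [on edge]
    (1,3)@(3, 7): e=[24,11,19] → X
    (3,3)@(7, 7): e=[0,63,-9] → .  [on edge]
    (1,4)@(3, 9): e=[12,19,23] → X
    (2,4)@(5, 9): e=[0,45,9] → .  [on edge]
    (0,5)@(1, 11): e=[12,1,41] → X
    (1,5)@(3, 11): e=[0,27,27] → .  [on edge]
    (0,6)@(1, 13): e=[0,9,45] → .  [on edge]
  covered (6 px):
    . . . . . . .
    . . . . . . .
    . X X . . . .
    . X X . . . .
    . X . . . . .
    X . . . . . .
    . . . . . . .
    . . . . . . .
    . . . . . . .
T1:
  2·area = 10
  edge (12, 8)→(7, 18): d=(-5,10) right/bottom  bias=-1
  edge (7, 18)→(10, 10): d=(3,-8) top-left  bias=+0
  edge (10, 10)→(12, 8): d=(2,-2) top-left  bias=+0
    (6,3)@(13, 7): e=[-5,15,0] → .  [on edge]
    (5,4)@(11, 9): e=[5,5,0] → X  [on edge]
    (6,4)@(13, 9): e=[-15,21,4] → .
    (4,5)@(9, 11): e=[15,-5,0] → .  [on edge]
    (5,5)@(11, 11): e=[-5,11,4] → .
    (3,6)@(7, 13): e=[25,-15,0] → .  [on edge]
    (4,6)@(9, 13): e=[5,1,4] → X
    (5,6)@(11, 13): e=[-15,17,8] → .
    (2,7)@(5, 15): e=[35,-25,0] → .  [on edge]
    (4,7)@(9, 15): e=[-5,7,8] → .
    (1,8)@(3, 17): e=[45,-35,0] → .  [on edge]
  covered (2 px):
    . . . . . . .
    . . . . . . .
    . . . . . . .
    . . . . . . .
    . . . . . X .
    . . . . . . .
    . . . . X . .
    . . . . . . .
    . . . . . . .

Result: "outside"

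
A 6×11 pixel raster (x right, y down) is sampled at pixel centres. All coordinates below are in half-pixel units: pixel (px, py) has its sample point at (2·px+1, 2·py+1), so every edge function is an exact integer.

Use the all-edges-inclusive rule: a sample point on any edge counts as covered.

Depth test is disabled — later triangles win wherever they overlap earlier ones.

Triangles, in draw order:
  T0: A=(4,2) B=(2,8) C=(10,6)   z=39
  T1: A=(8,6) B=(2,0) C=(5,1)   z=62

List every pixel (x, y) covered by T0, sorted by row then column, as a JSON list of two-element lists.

T0:
  2·area = 44  (B↔C swapped to make it positive)
  edge (4, 2)→(10, 6): d=(6,4) inclusive
  edge (10, 6)→(2, 8): d=(-8,2) inclusive
  edge (2, 8)→(4, 2): d=(2,-6) inclusive
    (2,1)@(5, 3): e=[2,34,8] → #
    (3,1)@(7, 3): e=[-6,30,20] → ·
    (1,2)@(3, 5): e=[22,22,0] → #  [on edge]
    (3,2)@(7, 5): e=[6,14,24] → #
    (4,2)@(9, 5): e=[-2,10,36] → ·
    (1,3)@(3, 7): e=[34,6,4] → #
    (3,3)@(7, 7): e=[18,-2,28] → ·
    (1,4)@(3, 9): e=[46,-10,8] → ·
    (2,4)@(5, 9): e=[38,-14,20] → ·
    (0,5)@(1, 11): e=[66,-22,0] → ·  [on edge]
  covered (6 px):
    · · · · · ·
    · · # · · ·
    · # # # · ·
    · # # · · ·
    · · · · · ·
    · · · · · ·
    · · · · · ·
    · · · · · ·
    · · · · · ·
    · · · · · ·
    · · · · · ·
T1:
  2·area = 12
  edge (8, 6)→(2, 0): d=(-6,-6) inclusive
  edge (2, 0)→(5, 1): d=(3,1) inclusive
  edge (5, 1)→(8, 6): d=(3,5) inclusive
    (1,0)@(3, 1): e=[0,2,10] → #  [on edge]
    (2,0)@(5, 1): e=[12,0,0] → #  [on edge]
    (3,0)@(7, 1): e=[24,-2,-10] → ·
    (1,1)@(3, 3): e=[-12,8,16] → ·
    (2,1)@(5, 3): e=[0,6,6] → #  [on edge]
    (3,1)@(7, 3): e=[12,4,-4] → ·
    (5,1)@(11, 3): e=[36,0,-24] → ·  [on edge]
    (2,2)@(5, 5): e=[-12,12,12] → ·
    (3,2)@(7, 5): e=[0,10,2] → #  [on edge]
    (4,2)@(9, 5): e=[12,8,-8] → ·
    (3,3)@(7, 7): e=[-12,16,8] → ·
    (4,3)@(9, 7): e=[0,14,-2] → ·  [on edge]
    (5,4)@(11, 9): e=[0,18,-6] → ·  [on edge]
    (5,5)@(11, 11): e=[-12,24,0] → ·  [on edge]
  covered (4 px):
    · # # · · ·
    · · # · · ·
    · · · # · ·
    · · · · · ·
    · · · · · ·
    · · · · · ·
    · · · · · ·
    · · · · · ·
    · · · · · ·
    · · · · · ·
    · · · · · ·

Final: [[2,1],[1,2],[2,2],[3,2],[1,3],[2,3]]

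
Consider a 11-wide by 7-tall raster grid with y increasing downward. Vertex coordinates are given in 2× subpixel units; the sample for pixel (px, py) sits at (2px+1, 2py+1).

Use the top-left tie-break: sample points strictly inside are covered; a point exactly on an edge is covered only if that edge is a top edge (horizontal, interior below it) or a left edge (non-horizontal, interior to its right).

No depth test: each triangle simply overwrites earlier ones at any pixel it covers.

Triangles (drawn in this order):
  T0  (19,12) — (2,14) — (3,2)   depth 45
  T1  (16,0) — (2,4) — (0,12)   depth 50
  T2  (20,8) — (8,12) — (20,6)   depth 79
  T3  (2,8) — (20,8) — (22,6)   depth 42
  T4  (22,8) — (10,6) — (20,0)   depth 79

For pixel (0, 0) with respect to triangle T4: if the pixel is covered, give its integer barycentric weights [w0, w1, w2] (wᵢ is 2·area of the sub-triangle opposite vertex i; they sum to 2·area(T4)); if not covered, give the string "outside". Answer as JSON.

T0:
  2·area = 202
  edge (19, 12)→(2, 14): d=(-17,2) right/bottom  bias=-1
  edge (2, 14)→(3, 2): d=(1,-12) top-left  bias=+0
  edge (3, 2)→(19, 12): d=(16,10) right/bottom  bias=-1
    (1,1)@(3, 3): e=[185,1,16] → #
    (2,1)@(5, 3): e=[181,25,-4] → ·
    (1,2)@(3, 5): e=[151,3,48] → #
    (2,2)@(5, 5): e=[147,27,28] → #
    (3,2)@(7, 5): e=[143,51,8] → #
    (4,2)@(9, 5): e=[139,75,-12] → ·
    (1,3)@(3, 7): e=[117,5,80] → #
    (4,3)@(9, 7): e=[105,77,20] → #
    (5,3)@(11, 7): e=[101,101,0] → ·  [on edge]
    (1,4)@(3, 9): e=[83,7,112] → #
    (5,4)@(11, 9): e=[67,103,32] → #
    (6,4)@(13, 9): e=[63,127,12] → #
  covered (26 px):
    · · · · · · · · · · ·
    · # · · · · · · · · ·
    · # # # · · · · · · ·
    · # # # # · · · · · ·
    · # # # # # # · · · ·
    · # # # # # # # # · ·
    · # # # # · · · · · ·
T1:
  2·area = 104  (B↔C swapped to make it positive)
  edge (16, 0)→(0, 12): d=(-16,12) right/bottom  bias=-1
  edge (0, 12)→(2, 4): d=(2,-8) top-left  bias=+0
  edge (2, 4)→(16, 0): d=(14,-4) top-left  bias=+0
    (6,0)@(13, 1): e=[20,82,2] → #
    (7,0)@(15, 1): e=[-4,98,10] → ·
    (3,1)@(7, 3): e=[60,38,6] → #
    (4,1)@(9, 3): e=[36,54,14] → #
    (5,1)@(11, 3): e=[12,70,22] → #
    (6,1)@(13, 3): e=[-12,86,30] → ·
    (1,2)@(3, 5): e=[76,10,18] → #
    (2,2)@(5, 5): e=[52,26,26] → #
    (5,2)@(11, 5): e=[-20,74,50] → ·
    (1,3)@(3, 7): e=[44,14,46] → #
    (3,3)@(7, 7): e=[-4,46,62] → ·
    (4,3)@(9, 7): e=[-28,62,70] → ·
  covered (13 px):
    · · · · · · # · · · ·
    · · · # # # · · · · ·
    · # # # # · · · · · ·
    · # # · · · · · · · ·
    # # · · · · · · · · ·
    # · · · · · · · · · ·
    · · · · · · · · · · ·
T2:
  2·area = 24
  edge (20, 8)→(8, 12): d=(-12,4) right/bottom  bias=-1
  edge (8, 12)→(20, 6): d=(12,-6) top-left  bias=+0
  edge (20, 6)→(20, 8): d=(0,2) right/bottom  bias=-1
    (9,3)@(19, 7): e=[16,6,2] → #
    (10,3)@(21, 7): e=[8,18,-2] → ·
    (7,4)@(15, 9): e=[8,6,10] → #
    (8,4)@(17, 9): e=[0,18,6] → ·  [on edge]
    (9,4)@(19, 9): e=[-8,30,2] → ·
    (5,5)@(11, 11): e=[0,6,18] → ·  [on edge]
    (7,5)@(15, 11): e=[-16,30,10] → ·
    (2,6)@(5, 13): e=[0,-6,30] → ·  [on edge]
  covered (2 px):
    · · · · · · · · · · ·
    · · · · · · · · · · ·
    · · · · · · · · · · ·
    · · · · · · · · · # ·
    · · · · · · · # · · ·
    · · · · · · · · · · ·
    · · · · · · · · · · ·
T3:
  2·area = 36  (B↔C swapped to make it positive)
  edge (2, 8)→(22, 6): d=(20,-2) top-left  bias=+0
  edge (22, 6)→(20, 8): d=(-2,2) right/bottom  bias=-1
  edge (20, 8)→(2, 8): d=(-18,0) right/bottom  bias=-1
    (6,3)@(13, 7): e=[2,16,18] → #
    (7,3)@(15, 7): e=[6,12,18] → #
    (8,3)@(17, 7): e=[10,8,18] → #
    (9,3)@(19, 7): e=[14,4,18] → #
    (10,3)@(21, 7): e=[18,0,18] → ·  [on edge]
    (6,4)@(13, 9): e=[42,12,-18] → ·
    (7,4)@(15, 9): e=[46,8,-18] → ·
    (8,4)@(17, 9): e=[50,4,-18] → ·
    (9,4)@(19, 9): e=[54,0,-18] → ·  [on edge]
    (8,5)@(17, 11): e=[90,0,-54] → ·  [on edge]
    (7,6)@(15, 13): e=[126,0,-90] → ·  [on edge]
  covered (4 px):
    · · · · · · · · · · ·
    · · · · · · · · · · ·
    · · · · · · · · · · ·
    · · · · · · # # # # ·
    · · · · · · · · · · ·
    · · · · · · · · · · ·
    · · · · · · · · · · ·
T4:
  2·area = 92
  edge (22, 8)→(10, 6): d=(-12,-2) top-left  bias=+0
  edge (10, 6)→(20, 0): d=(10,-6) top-left  bias=+0
  edge (20, 0)→(22, 8): d=(2,8) right/bottom  bias=-1
    (9,0)@(19, 1): e=[78,4,10] → #
    (10,0)@(21, 1): e=[82,16,-6] → ·
    (7,1)@(15, 3): e=[46,0,46] → #  [on edge]
    (8,1)@(17, 3): e=[50,12,30] → #
    (10,1)@(21, 3): e=[58,36,-2] → ·
    (6,2)@(13, 5): e=[18,8,66] → #
    (10,2)@(21, 5): e=[34,56,2] → #
    (6,3)@(13, 7): e=[-6,28,70] → ·
    (7,3)@(15, 7): e=[-2,40,54] → ·
    (8,3)@(17, 7): e=[2,52,38] → #
    (2,4)@(5, 9): e=[-46,0,138] → ·  [on edge]
    (8,4)@(17, 9): e=[-22,72,42] → ·
  covered (12 px):
    · · · · · · · · · # ·
    · · · · · · · # # # ·
    · · · · · · # # # # #
    · · · · · · · · # # #
    · · · · · · · · · · ·
    · · · · · · · · · · ·
    · · · · · · · · · · ·

Final: "outside"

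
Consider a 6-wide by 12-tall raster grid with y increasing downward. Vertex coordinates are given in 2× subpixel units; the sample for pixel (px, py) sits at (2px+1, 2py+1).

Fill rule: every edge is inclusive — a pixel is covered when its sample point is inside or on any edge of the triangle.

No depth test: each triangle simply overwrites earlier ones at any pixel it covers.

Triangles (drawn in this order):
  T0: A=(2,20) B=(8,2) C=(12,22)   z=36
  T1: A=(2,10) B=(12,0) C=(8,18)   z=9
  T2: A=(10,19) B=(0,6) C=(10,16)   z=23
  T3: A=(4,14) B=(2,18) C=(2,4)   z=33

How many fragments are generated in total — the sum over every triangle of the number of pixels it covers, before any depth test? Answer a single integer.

T0:
  2·area = 192
  edge (2, 20)→(8, 2): d=(6,-18) inclusive
  edge (8, 2)→(12, 22): d=(4,20) inclusive
  edge (12, 22)→(2, 20): d=(-10,-2) inclusive
    (3,2)@(7, 5): e=[0,32,160] → #  [on edge]
    (4,2)@(9, 5): e=[36,-8,164] → ·
    (3,3)@(7, 7): e=[12,40,140] → #
    (4,3)@(9, 7): e=[48,0,144] → #  [on edge]
    (5,3)@(11, 7): e=[84,-40,148] → ·
    (3,4)@(7, 9): e=[24,48,120] → #
    (5,4)@(11, 9): e=[96,-32,128] → ·
    (2,5)@(5, 11): e=[0,96,96] → #  [on edge]
    (5,5)@(11, 11): e=[108,-24,108] → ·
    (2,6)@(5, 13): e=[12,104,76] → #
    (5,6)@(11, 13): e=[120,-16,88] → ·
    (2,7)@(5, 15): e=[24,112,56] → #
    (1,8)@(3, 17): e=[0,160,32] → #  [on edge]
    (5,8)@(11, 17): e=[144,0,48] → #  [on edge]
    (3,10)@(7, 21): e=[96,96,0] → #  [on edge]
    (0,11)@(1, 23): e=[0,224,-32] → ·  [on edge]
  covered (27 px):
    · · · · · ·
    · · · · · ·
    · · · # · ·
    · · · # # ·
    · · · # # ·
    · · # # # ·
    · · # # # ·
    · · # # # ·
    · # # # # #
    · # # # # #
    · · · # # #
    · · · · · ·
T1:
  2·area = 140
  edge (2, 10)→(12, 0): d=(10,-10) inclusive
  edge (12, 0)→(8, 18): d=(-4,18) inclusive
  edge (8, 18)→(2, 10): d=(-6,-8) inclusive
    (5,0)@(11, 1): e=[0,14,126] → #  [on edge]
    (4,1)@(9, 3): e=[0,42,98] → #  [on edge]
    (3,2)@(7, 5): e=[0,70,70] → #  [on edge]
    (5,2)@(11, 5): e=[40,-2,102] → ·
    (2,3)@(5, 7): e=[0,98,42] → #  [on edge]
    (5,3)@(11, 7): e=[60,-10,90] → ·
    (1,4)@(3, 9): e=[0,126,14] → #  [on edge]
    (5,4)@(11, 9): e=[80,-18,78] → ·
    (0,5)@(1, 11): e=[0,154,-14] → ·  [on edge]
    (1,5)@(3, 11): e=[20,118,2] → #
    (5,5)@(11, 11): e=[100,-26,66] → ·
    (1,6)@(3, 13): e=[40,110,-10] → ·
  covered (20 px):
    · · · · · #
    · · · · # #
    · · · # # ·
    · · # # # ·
    · # # # # ·
    · # # # # ·
    · · # # # ·
    · · · # · ·
    · · · · · ·
    · · · · · ·
    · · · · · ·
    · · · · · ·
T2:
  2·area = 30
  edge (10, 19)→(0, 6): d=(-10,-13) inclusive
  edge (0, 6)→(10, 16): d=(10,10) inclusive
  edge (10, 16)→(10, 19): d=(0,3) inclusive
    (0,3)@(1, 7): e=[3,0,27] → #  [on edge]
    (1,3)@(3, 7): e=[29,-20,21] → ·
    (0,4)@(1, 9): e=[-17,20,27] → ·
    (1,4)@(3, 9): e=[9,0,21] → #  [on edge]
    (2,4)@(5, 9): e=[35,-20,15] → ·
    (1,5)@(3, 11): e=[-11,20,21] → ·
    (2,5)@(5, 11): e=[15,0,15] → #  [on edge]
    (3,5)@(7, 11): e=[41,-20,9] → ·
    (2,6)@(5, 13): e=[-5,20,15] → ·
    (3,6)@(7, 13): e=[21,0,9] → #  [on edge]
    (4,6)@(9, 13): e=[47,-20,3] → ·
    (3,7)@(7, 15): e=[1,20,9] → #
    (4,7)@(9, 15): e=[27,0,3] → #  [on edge]
    (5,8)@(11, 17): e=[33,0,-3] → ·  [on edge]
  covered (7 px):
    · · · · · ·
    · · · · · ·
    · · · · · ·
    # · · · · ·
    · # · · · ·
    · · # · · ·
    · · · # · ·
    · · · # # ·
    · · · · # ·
    · · · · · ·
    · · · · · ·
    · · · · · ·
T3:
  2·area = 28
  edge (4, 14)→(2, 18): d=(-2,4) inclusive
  edge (2, 18)→(2, 4): d=(0,-14) inclusive
  edge (2, 4)→(4, 14): d=(2,10) inclusive
    (1,4)@(3, 9): e=[14,14,0] → #  [on edge]
    (2,4)@(5, 9): e=[6,42,-20] → ·
    (1,5)@(3, 11): e=[10,14,4] → #
    (2,5)@(5, 11): e=[2,42,-16] → ·
    (1,6)@(3, 13): e=[6,14,8] → #
    (2,6)@(5, 13): e=[-2,42,-12] → ·
    (1,7)@(3, 15): e=[2,14,12] → #
    (2,7)@(5, 15): e=[-6,42,-8] → ·
    (1,8)@(3, 17): e=[-2,14,16] → ·
    (2,9)@(5, 19): e=[-14,42,0] → ·  [on edge]
  covered (4 px):
    · · · · · ·
    · · · · · ·
    · · · · · ·
    · · · · · ·
    · # · · · ·
    · # · · · ·
    · # · · · ·
    · # · · · ·
    · · · · · ·
    · · · · · ·
    · · · · · ·
    · · · · · ·

Answer: 58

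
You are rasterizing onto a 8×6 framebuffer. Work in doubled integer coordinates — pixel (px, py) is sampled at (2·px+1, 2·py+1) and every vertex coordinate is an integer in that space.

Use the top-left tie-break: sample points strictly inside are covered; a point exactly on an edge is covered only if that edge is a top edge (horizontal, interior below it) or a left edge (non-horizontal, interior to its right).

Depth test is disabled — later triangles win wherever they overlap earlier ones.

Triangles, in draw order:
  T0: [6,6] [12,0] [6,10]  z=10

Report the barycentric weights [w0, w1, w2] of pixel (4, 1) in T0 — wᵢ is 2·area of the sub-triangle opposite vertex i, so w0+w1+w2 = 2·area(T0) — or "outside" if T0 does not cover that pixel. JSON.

T0:
  2·area = 24
  edge (6, 6)→(12, 0): d=(6,-6) top-left  bias=+0
  edge (12, 0)→(6, 10): d=(-6,10) right/bottom  bias=-1
  edge (6, 10)→(6, 6): d=(0,-4) top-left  bias=+0
    (5,0)@(11, 1): e=[0,4,20] → █  [on edge]
    (6,0)@(13, 1): e=[12,-16,28] → ·
    (4,1)@(9, 3): e=[0,12,12] → █  [on edge]
    (5,1)@(11, 3): e=[12,-8,20] → ·
    (3,2)@(7, 5): e=[0,20,4] → █  [on edge]
    (4,2)@(9, 5): e=[12,0,12] → ·  [on edge]
    (2,3)@(5, 7): e=[0,28,-4] → ·  [on edge]
    (3,3)@(7, 7): e=[12,8,4] → █
    (4,3)@(9, 7): e=[24,-12,12] → ·
    (1,4)@(3, 9): e=[0,36,-12] → ·  [on edge]
    (3,4)@(7, 9): e=[24,-4,4] → ·
    (0,5)@(1, 11): e=[0,44,-20] → ·  [on edge]
  covered (4 px):
    · · · · · █ · ·
    · · · · █ · · ·
    · · · █ · · · ·
    · · · █ · · · ·
    · · · · · · · ·
    · · · · · · · ·

Final: [12,12,0]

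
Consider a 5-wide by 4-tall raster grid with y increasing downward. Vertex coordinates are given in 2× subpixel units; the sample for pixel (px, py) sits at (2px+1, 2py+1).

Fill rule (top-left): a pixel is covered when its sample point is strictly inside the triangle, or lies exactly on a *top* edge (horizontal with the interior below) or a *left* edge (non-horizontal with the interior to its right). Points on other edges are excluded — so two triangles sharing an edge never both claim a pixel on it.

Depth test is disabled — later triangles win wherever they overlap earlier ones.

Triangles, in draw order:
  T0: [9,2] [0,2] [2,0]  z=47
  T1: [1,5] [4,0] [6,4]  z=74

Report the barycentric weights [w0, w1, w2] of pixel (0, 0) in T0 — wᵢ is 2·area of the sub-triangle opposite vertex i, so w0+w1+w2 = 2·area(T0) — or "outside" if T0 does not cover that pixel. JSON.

T0:
  2·area = 18
  edge (9, 2)→(0, 2): d=(-9,0) right/bottom  bias=-1
  edge (0, 2)→(2, 0): d=(2,-2) top-left  bias=+0
  edge (2, 0)→(9, 2): d=(7,2) right/bottom  bias=-1
    (0,0)@(1, 1): e=[9,0,9] → #  [on edge]
    (1,0)@(3, 1): e=[9,4,5] → #
    (2,0)@(5, 1): e=[9,8,1] → #
    (3,0)@(7, 1): e=[9,12,-3] → ·
    (0,1)@(1, 3): e=[-9,4,23] → ·
    (1,1)@(3, 3): e=[-9,8,19] → ·
    (2,1)@(5, 3): e=[-9,12,15] → ·
  covered (3 px):
    # # # · ·
    · · · · ·
    · · · · ·
    · · · · ·
T1:
  2·area = 22
  edge (1, 5)→(4, 0): d=(3,-5) top-left  bias=+0
  edge (4, 0)→(6, 4): d=(2,4) right/bottom  bias=-1
  edge (6, 4)→(1, 5): d=(-5,1) right/bottom  bias=-1
    (1,1)@(3, 3): e=[4,10,8] → #
    (2,1)@(5, 3): e=[14,2,6] → #
    (3,1)@(7, 3): e=[24,-6,4] → ·
    (0,2)@(1, 5): e=[0,22,0] → ·  [on edge]
    (1,2)@(3, 5): e=[10,14,-2] → ·
    (2,2)@(5, 5): e=[20,6,-4] → ·
  covered (2 px):
    · · · · ·
    · # # · ·
    · · · · ·
    · · · · ·

Result: [0,9,9]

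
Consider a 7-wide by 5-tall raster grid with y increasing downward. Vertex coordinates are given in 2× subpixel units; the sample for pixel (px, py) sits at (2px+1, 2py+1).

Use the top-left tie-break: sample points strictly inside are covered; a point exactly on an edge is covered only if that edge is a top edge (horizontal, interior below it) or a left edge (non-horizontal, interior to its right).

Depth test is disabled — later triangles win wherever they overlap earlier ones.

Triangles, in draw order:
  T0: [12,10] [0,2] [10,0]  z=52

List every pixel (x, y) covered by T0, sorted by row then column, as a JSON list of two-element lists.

T0:
  2·area = 104
  edge (12, 10)→(0, 2): d=(-12,-8) top-left  bias=+0
  edge (0, 2)→(10, 0): d=(10,-2) top-left  bias=+0
  edge (10, 0)→(12, 10): d=(2,10) right/bottom  bias=-1
    (2,0)@(5, 1): e=[52,0,52] → X  [on edge]
    (3,0)@(7, 1): e=[68,4,32] → X
    (4,0)@(9, 1): e=[84,8,12] → X
    (5,0)@(11, 1): e=[100,12,-8] → .
    (1,1)@(3, 3): e=[12,16,76] → X
    (5,1)@(11, 3): e=[76,32,-4] → .
    (1,2)@(3, 5): e=[-12,36,80] → .
    (2,2)@(5, 5): e=[4,40,60] → X
    (5,2)@(11, 5): e=[52,52,0] → .  [on edge]
    (2,3)@(5, 7): e=[-20,60,64] → .
    (3,3)@(7, 7): e=[-4,64,44] → .
    (4,3)@(9, 7): e=[12,68,24] → X
  covered (13 px):
    . . X X X . .
    . X X X X . .
    . . X X X . .
    . . . . X X .
    . . . . . X .

Final: [[2,0],[3,0],[4,0],[1,1],[2,1],[3,1],[4,1],[2,2],[3,2],[4,2],[4,3],[5,3],[5,4]]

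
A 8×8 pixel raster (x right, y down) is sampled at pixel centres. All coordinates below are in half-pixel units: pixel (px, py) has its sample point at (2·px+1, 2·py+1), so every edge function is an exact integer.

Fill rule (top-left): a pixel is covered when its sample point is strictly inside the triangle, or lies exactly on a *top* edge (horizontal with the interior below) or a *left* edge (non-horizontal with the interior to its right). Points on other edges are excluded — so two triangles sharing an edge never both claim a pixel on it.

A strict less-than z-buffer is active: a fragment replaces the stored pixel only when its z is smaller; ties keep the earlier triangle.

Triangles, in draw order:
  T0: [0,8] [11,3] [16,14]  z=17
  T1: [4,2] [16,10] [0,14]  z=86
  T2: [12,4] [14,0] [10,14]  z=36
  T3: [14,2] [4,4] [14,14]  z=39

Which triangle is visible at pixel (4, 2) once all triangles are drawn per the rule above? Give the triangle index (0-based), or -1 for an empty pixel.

T0:
  2·area = 146
  edge (0, 8)→(11, 3): d=(11,-5) top-left  bias=+0
  edge (11, 3)→(16, 14): d=(5,11) right/bottom  bias=-1
  edge (16, 14)→(0, 8): d=(-16,-6) top-left  bias=+0
    (5,1)@(11, 3): e=[0,0,146] → ·  [on edge]
    (3,2)@(7, 5): e=[2,54,90] → #
    (4,2)@(9, 5): e=[12,32,102] → #
    (5,2)@(11, 5): e=[22,10,114] → #
    (6,2)@(13, 5): e=[32,-12,126] → ·
    (1,3)@(3, 7): e=[4,108,34] → #
    (2,3)@(5, 7): e=[14,86,46] → #
    (6,3)@(13, 7): e=[54,-2,94] → ·
    (1,4)@(3, 9): e=[26,118,2] → #
    (6,4)@(13, 9): e=[76,8,62] → #
    (7,4)@(15, 9): e=[86,-14,74] → ·
    (1,5)@(3, 11): e=[48,128,-30] → ·
  covered (18 px):
    · · · · · · · ·
    · · · · · · · ·
    · · · # # # · ·
    · # # # # # · ·
    · # # # # # # ·
    · · · · # # # ·
    · · · · · · · #
    · · · · · · · ·
T1:
  2·area = 176
  edge (4, 2)→(16, 10): d=(12,8) right/bottom  bias=-1
  edge (16, 10)→(0, 14): d=(-16,4) right/bottom  bias=-1
  edge (0, 14)→(4, 2): d=(4,-12) top-left  bias=+0
    (2,1)@(5, 3): e=[4,156,16] → #
    (3,1)@(7, 3): e=[-12,148,40] → ·
    (1,2)@(3, 5): e=[44,132,0] → #  [on edge]
    (3,2)@(7, 5): e=[12,116,48] → #
    (4,2)@(9, 5): e=[-4,108,72] → ·
    (1,3)@(3, 7): e=[68,100,8] → #
    (4,3)@(9, 7): e=[20,76,80] → #
    (5,3)@(11, 7): e=[4,68,104] → #
    (6,3)@(13, 7): e=[-12,60,128] → ·
    (1,4)@(3, 9): e=[92,68,16] → #
    (6,4)@(13, 9): e=[12,28,136] → #
    (7,4)@(15, 9): e=[-4,20,160] → ·
    (0,5)@(1, 11): e=[132,44,0] → #  [on edge]
  covered (23 px):
    · · · · · · · ·
    · · # · · · · ·
    · # # # · · · ·
    · # # # # # · ·
    · # # # # # # ·
    # # # # # # · ·
    # # · · · · · ·
    · · · · · · · ·
T2:
  2·area = 12
  edge (12, 4)→(14, 0): d=(2,-4) top-left  bias=+0
  edge (14, 0)→(10, 14): d=(-4,14) right/bottom  bias=-1
  edge (10, 14)→(12, 4): d=(2,-10) top-left  bias=+0
    (6,1)@(13, 3): e=[2,2,8] → #
    (7,1)@(15, 3): e=[10,-26,28] → ·
    (6,2)@(13, 5): e=[6,-6,12] → ·
    (5,4)@(11, 9): e=[6,6,0] → #  [on edge]
    (6,4)@(13, 9): e=[14,-22,20] → ·
    (5,5)@(11, 11): e=[10,-2,4] → ·
  covered (2 px):
    · · · · · · · ·
    · · · · · · # ·
    · · · · · · · ·
    · · · · · · · ·
    · · · · · # · ·
    · · · · · · · ·
    · · · · · · · ·
    · · · · · · · ·
T3:
  2·area = 120  (B↔C swapped to make it positive)
  edge (14, 2)→(14, 14): d=(0,12) right/bottom  bias=-1
  edge (14, 14)→(4, 4): d=(-10,-10) top-left  bias=+0
  edge (4, 4)→(14, 2): d=(10,-2) top-left  bias=+0
    (0,0)@(1, 1): e=[156,0,-36] → ·  [on edge]
    (1,1)@(3, 3): e=[132,0,-12] → ·  [on edge]
    (4,1)@(9, 3): e=[60,60,0] → #  [on edge]
    (5,1)@(11, 3): e=[36,80,4] → #
    (6,1)@(13, 3): e=[12,100,8] → #
    (7,1)@(15, 3): e=[-12,120,12] → ·
    (2,2)@(5, 5): e=[108,0,12] → #  [on edge]
    (3,2)@(7, 5): e=[84,20,16] → #
    (7,2)@(15, 5): e=[-12,100,32] → ·
    (2,3)@(5, 7): e=[108,-20,32] → ·
    (3,3)@(7, 7): e=[84,0,36] → #  [on edge]
    (7,3)@(15, 7): e=[-12,80,52] → ·
    (4,4)@(9, 9): e=[60,0,60] → #  [on edge]
    (5,5)@(11, 11): e=[36,0,84] → #  [on edge]
    (6,6)@(13, 13): e=[12,0,108] → #  [on edge]
    (7,7)@(15, 15): e=[-12,0,132] → ·  [on edge]
  covered (18 px):
    · · · · · · · ·
    · · · · # # # ·
    · · # # # # # ·
    · · · # # # # ·
    · · · · # # # ·
    · · · · · # # ·
    · · · · · · # ·
    · · · · · · · ·

Z-buffer (winner per pixel, '.' = empty):
  . . . . . . . .
  . . 1 . 3 3 2 .
  . 1 3 0 0 0 3 .
  . 0 0 0 0 0 3 .
  . 0 0 0 0 0 0 .
  1 1 1 1 0 0 0 .
  1 1 . . . . 3 0
  . . . . . . . .

Result: 0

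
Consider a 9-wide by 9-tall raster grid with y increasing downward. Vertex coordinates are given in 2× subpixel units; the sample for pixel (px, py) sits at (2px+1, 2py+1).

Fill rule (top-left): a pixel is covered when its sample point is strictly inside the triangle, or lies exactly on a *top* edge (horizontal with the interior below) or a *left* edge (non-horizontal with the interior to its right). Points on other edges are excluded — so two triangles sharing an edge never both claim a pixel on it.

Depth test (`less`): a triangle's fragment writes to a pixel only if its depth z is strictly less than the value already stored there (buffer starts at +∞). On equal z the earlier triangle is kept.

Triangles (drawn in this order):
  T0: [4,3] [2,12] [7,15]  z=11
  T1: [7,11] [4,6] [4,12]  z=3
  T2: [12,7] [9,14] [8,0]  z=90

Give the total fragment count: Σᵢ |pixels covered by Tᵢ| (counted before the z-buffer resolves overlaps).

T0:
  2·area = 51  (B↔C swapped to make it positive)
  edge (4, 3)→(7, 15): d=(3,12) right/bottom  bias=-1
  edge (7, 15)→(2, 12): d=(-5,-3) top-left  bias=+0
  edge (2, 12)→(4, 3): d=(2,-9) top-left  bias=+0
    (2,3)@(5, 7): e=[0,34,17] → .  [on edge]
    (1,4)@(3, 9): e=[30,18,3] → X
    (2,4)@(5, 9): e=[6,24,21] → X
    (3,4)@(7, 9): e=[-18,30,39] → .
    (1,5)@(3, 11): e=[36,8,7] → X
    (3,5)@(7, 11): e=[-12,20,43] → .
    (1,6)@(3, 13): e=[42,-2,11] → .
    (2,6)@(5, 13): e=[18,4,29] → X
    (3,6)@(7, 13): e=[-6,10,47] → .
    (2,7)@(5, 15): e=[24,-6,33] → .
    (3,7)@(7, 15): e=[0,0,51] → .  [on edge]
  covered (5 px):
    . . . . . . . . .
    . . . . . . . . .
    . . . . . . . . .
    . . . . . . . . .
    . X X . . . . . .
    . X X . . . . . .
    . . X . . . . . .
    . . . . . . . . .
    . . . . . . . . .
T1:
  2·area = 18  (B↔C swapped to make it positive)
  edge (7, 11)→(4, 12): d=(-3,1) right/bottom  bias=-1
  edge (4, 12)→(4, 6): d=(0,-6) top-left  bias=+0
  edge (4, 6)→(7, 11): d=(3,5) right/bottom  bias=-1
    (0,0)@(1, 1): e=[36,-18,0] → .  [on edge]
    (2,4)@(5, 9): e=[8,6,4] → X
    (3,4)@(7, 9): e=[6,18,-6] → .
    (6,4)@(13, 9): e=[0,54,-36] → .  [on edge]
    (2,5)@(5, 11): e=[2,6,10] → X
    (3,5)@(7, 11): e=[0,18,0] → .  [on edge]
    (0,6)@(1, 13): e=[0,-18,36] → .  [on edge]
    (2,6)@(5, 13): e=[-4,6,16] → .
  covered (2 px):
    . . . . . . . . .
    . . . . . . . . .
    . . . . . . . . .
    . . . . . . . . .
    . . X . . . . . .
    . . X . . . . . .
    . . . . . . . . .
    . . . . . . . . .
    . . . . . . . . .
T2:
  2·area = 49
  edge (12, 7)→(9, 14): d=(-3,7) right/bottom  bias=-1
  edge (9, 14)→(8, 0): d=(-1,-14) top-left  bias=+0
  edge (8, 0)→(12, 7): d=(4,7) right/bottom  bias=-1
    (4,1)@(9, 3): e=[33,11,5] → X
    (5,1)@(11, 3): e=[19,39,-9] → .
    (4,2)@(9, 5): e=[27,9,13] → X
    (5,2)@(11, 5): e=[13,37,-1] → .
    (4,3)@(9, 7): e=[21,7,21] → X
    (5,3)@(11, 7): e=[7,35,7] → X
    (6,3)@(13, 7): e=[-7,63,-7] → .
    (4,4)@(9, 9): e=[15,5,29] → X
    (6,4)@(13, 9): e=[-13,61,1] → .
    (4,5)@(9, 11): e=[9,3,37] → X
    (5,5)@(11, 11): e=[-5,31,23] → .
    (4,6)@(9, 13): e=[3,1,45] → X
  covered (8 px):
    . . . . . . . . .
    . . . . X . . . .
    . . . . X . . . .
    . . . . X X . . .
    . . . . X X . . .
    . . . . X . . . .
    . . . . X . . . .
    . . . . . . . . .
    . . . . . . . . .

Final: 15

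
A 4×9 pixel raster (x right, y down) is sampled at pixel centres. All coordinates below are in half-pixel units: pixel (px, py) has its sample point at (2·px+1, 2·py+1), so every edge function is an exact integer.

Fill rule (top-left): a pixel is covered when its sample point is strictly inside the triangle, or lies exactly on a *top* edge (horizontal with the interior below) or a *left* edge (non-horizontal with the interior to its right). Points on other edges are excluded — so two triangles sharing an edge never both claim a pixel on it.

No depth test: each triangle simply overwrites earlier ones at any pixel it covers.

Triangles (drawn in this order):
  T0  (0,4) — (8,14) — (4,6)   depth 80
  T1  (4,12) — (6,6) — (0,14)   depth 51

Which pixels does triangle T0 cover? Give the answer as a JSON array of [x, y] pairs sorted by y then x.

T0:
  2·area = 24  (B↔C swapped to make it positive)
  edge (0, 4)→(4, 6): d=(4,2) right/bottom  bias=-1
  edge (4, 6)→(8, 14): d=(4,8) right/bottom  bias=-1
  edge (8, 14)→(0, 4): d=(-8,-10) top-left  bias=+0
    (0,2)@(1, 5): e=[2,20,2] → #
    (1,2)@(3, 5): e=[-2,4,22] → ·
    (0,3)@(1, 7): e=[10,28,-14] → ·
    (1,3)@(3, 7): e=[6,12,6] → #
    (2,3)@(5, 7): e=[2,-4,26] → ·
    (1,4)@(3, 9): e=[14,20,-10] → ·
    (2,4)@(5, 9): e=[10,4,10] → #
    (3,4)@(7, 9): e=[6,-12,30] → ·
    (2,5)@(5, 11): e=[18,12,-6] → ·
  covered (3 px):
    · · · ·
    · · · ·
    # · · ·
    · # · ·
    · · # ·
    · · · ·
    · · · ·
    · · · ·
    · · · ·
T1:
  2·area = 20  (B↔C swapped to make it positive)
  edge (4, 12)→(0, 14): d=(-4,2) right/bottom  bias=-1
  edge (0, 14)→(6, 6): d=(6,-8) top-left  bias=+0
  edge (6, 6)→(4, 12): d=(-2,6) right/bottom  bias=-1
    (3,1)@(7, 3): e=[30,-10,0] → ·  [on edge]
    (2,4)@(5, 9): e=[10,10,0] → ·  [on edge]
    (1,5)@(3, 11): e=[6,6,8] → #
    (2,5)@(5, 11): e=[2,22,-4] → ·
    (0,6)@(1, 13): e=[2,2,16] → #
    (1,6)@(3, 13): e=[-2,18,4] → ·
    (0,7)@(1, 15): e=[-6,14,12] → ·
    (1,7)@(3, 15): e=[-10,30,0] → ·  [on edge]
  covered (2 px):
    · · · ·
    · · · ·
    · · · ·
    · · · ·
    · · · ·
    · # · ·
    # · · ·
    · · · ·
    · · · ·

Answer: [[0,2],[1,3],[2,4]]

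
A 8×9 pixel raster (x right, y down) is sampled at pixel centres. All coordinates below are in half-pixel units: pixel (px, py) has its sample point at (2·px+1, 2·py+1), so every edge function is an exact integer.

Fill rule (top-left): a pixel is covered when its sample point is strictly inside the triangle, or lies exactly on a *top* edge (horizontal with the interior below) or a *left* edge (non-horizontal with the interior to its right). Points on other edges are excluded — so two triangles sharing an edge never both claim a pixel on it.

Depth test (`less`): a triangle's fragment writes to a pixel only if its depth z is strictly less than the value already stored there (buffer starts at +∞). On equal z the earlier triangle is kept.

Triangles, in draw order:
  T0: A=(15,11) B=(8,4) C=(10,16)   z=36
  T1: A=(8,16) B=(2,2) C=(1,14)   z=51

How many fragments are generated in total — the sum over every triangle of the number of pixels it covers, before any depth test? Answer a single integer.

T0:
  2·area = 70  (B↔C swapped to make it positive)
  edge (15, 11)→(10, 16): d=(-5,5) right/bottom  bias=-1
  edge (10, 16)→(8, 4): d=(-2,-12) top-left  bias=+0
  edge (8, 4)→(15, 11): d=(7,7) right/bottom  bias=-1
    (2,0)@(5, 1): e=[100,-30,0] → .  [on edge]
    (3,1)@(7, 3): e=[80,-10,0] → .  [on edge]
    (4,2)@(9, 5): e=[60,10,0] → .  [on edge]
    (4,3)@(9, 7): e=[50,6,14] → X
    (5,3)@(11, 7): e=[40,30,0] → .  [on edge]
    (4,4)@(9, 9): e=[40,2,28] → X
    (5,4)@(11, 9): e=[30,26,14] → X
    (6,4)@(13, 9): e=[20,50,0] → .  [on edge]
    (4,5)@(9, 11): e=[30,-2,42] → .
    (5,5)@(11, 11): e=[20,22,28] → X
    (6,5)@(13, 11): e=[10,46,14] → X
    (7,5)@(15, 11): e=[0,70,0] → .  [on edge]
    (6,6)@(13, 13): e=[0,42,28] → .  [on edge]
    (5,7)@(11, 15): e=[0,14,56] → .  [on edge]
    (4,8)@(9, 17): e=[0,-14,84] → .  [on edge]
  covered (6 px):
    . . . . . . . .
    . . . . . . . .
    . . . . . . . .
    . . . . X . . .
    . . . . X X . .
    . . . . . X X .
    . . . . . X . .
    . . . . . . . .
    . . . . . . . .
T1:
  2·area = 86  (B↔C swapped to make it positive)
  edge (8, 16)→(1, 14): d=(-7,-2) top-left  bias=+0
  edge (1, 14)→(2, 2): d=(1,-12) top-left  bias=+0
  edge (2, 2)→(8, 16): d=(6,14) right/bottom  bias=-1
    (1,2)@(3, 5): e=[67,15,4] → X
    (2,2)@(5, 5): e=[71,39,-24] → .
    (1,3)@(3, 7): e=[53,17,16] → X
    (2,3)@(5, 7): e=[57,41,-12] → .
    (1,4)@(3, 9): e=[39,19,28] → X
    (2,4)@(5, 9): e=[43,43,0] → .  [on edge]
    (1,5)@(3, 11): e=[25,21,40] → X
    (2,5)@(5, 11): e=[29,45,12] → X
    (3,5)@(7, 11): e=[33,69,-16] → .
    (1,6)@(3, 13): e=[11,23,52] → X
    (3,6)@(7, 13): e=[19,71,-4] → .
    (1,7)@(3, 15): e=[-3,25,64] → .
  covered (9 px):
    . . . . . . . .
    . . . . . . . .
    . X . . . . . .
    . X . . . . . .
    . X . . . . . .
    . X X . . . . .
    . X X . . . . .
    . . X X . . . .
    . . . . . . . .

Result: 15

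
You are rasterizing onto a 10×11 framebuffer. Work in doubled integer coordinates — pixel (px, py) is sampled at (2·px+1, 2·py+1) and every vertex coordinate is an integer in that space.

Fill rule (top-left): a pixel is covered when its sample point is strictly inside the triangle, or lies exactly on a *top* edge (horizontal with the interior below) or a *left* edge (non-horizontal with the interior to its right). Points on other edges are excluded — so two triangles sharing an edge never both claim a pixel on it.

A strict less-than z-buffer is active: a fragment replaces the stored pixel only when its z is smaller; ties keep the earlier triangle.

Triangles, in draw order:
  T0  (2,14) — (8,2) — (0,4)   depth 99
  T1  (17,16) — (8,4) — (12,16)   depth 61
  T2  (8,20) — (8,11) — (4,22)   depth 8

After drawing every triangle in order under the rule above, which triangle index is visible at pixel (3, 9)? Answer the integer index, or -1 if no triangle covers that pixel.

T0:
  2·area = 84  (B↔C swapped to make it positive)
  edge (2, 14)→(0, 4): d=(-2,-10) top-left  bias=+0
  edge (0, 4)→(8, 2): d=(8,-2) top-left  bias=+0
  edge (8, 2)→(2, 14): d=(-6,12) right/bottom  bias=-1
    (2,1)@(5, 3): e=[52,2,30] → █
    (3,1)@(7, 3): e=[72,6,6] → █
    (4,1)@(9, 3): e=[92,10,-18] → ·
    (0,2)@(1, 5): e=[8,10,66] → █
    (1,2)@(3, 5): e=[28,14,42] → █
    (3,2)@(7, 5): e=[68,22,-6] → ·
    (0,3)@(1, 7): e=[4,26,54] → █
    (3,3)@(7, 7): e=[64,38,-18] → ·
    (0,4)@(1, 9): e=[0,42,42] → █  [on edge]
    (2,4)@(5, 9): e=[40,50,-6] → ·
    (0,5)@(1, 11): e=[-4,58,30] → ·
    (1,5)@(3, 11): e=[16,62,6] → █
    (1,9)@(3, 19): e=[0,126,-42] → ·  [on edge]
  covered (11 px):
    · · · · · · · · · ·
    · · █ █ · · · · · ·
    █ █ █ · · · · · · ·
    █ █ █ · · · · · · ·
    █ █ · · · · · · · ·
    · █ · · · · · · · ·
    · · · · · · · · · ·
    · · · · · · · · · ·
    · · · · · · · · · ·
    · · · · · · · · · ·
    · · · · · · · · · ·
T1:
  2·area = 60  (B↔C swapped to make it positive)
  edge (17, 16)→(12, 16): d=(-5,0) right/bottom  bias=-1
  edge (12, 16)→(8, 4): d=(-4,-12) top-left  bias=+0
  edge (8, 4)→(17, 16): d=(9,12) right/bottom  bias=-1
    (3,0)@(7, 1): e=[75,0,-15] → ·  [on edge]
    (4,3)@(9, 7): e=[45,0,15] → █  [on edge]
    (5,3)@(11, 7): e=[45,24,-9] → ·
    (4,4)@(9, 9): e=[35,-8,33] → ·
    (5,4)@(11, 9): e=[35,16,9] → █
    (6,4)@(13, 9): e=[35,40,-15] → ·
    (5,5)@(11, 11): e=[25,8,27] → █
    (6,5)@(13, 11): e=[25,32,3] → █
    (7,5)@(15, 11): e=[25,56,-21] → ·
    (5,6)@(11, 13): e=[15,0,45] → █  [on edge]
    (7,6)@(15, 13): e=[15,48,-3] → ·
    (5,7)@(11, 15): e=[5,-8,63] → ·
    (6,9)@(13, 19): e=[-15,0,75] → ·  [on edge]
  covered (8 px):
    · · · · · · · · · ·
    · · · · · · · · · ·
    · · · · · · · · · ·
    · · · · █ · · · · ·
    · · · · · █ · · · ·
    · · · · · █ █ · · ·
    · · · · · █ █ · · ·
    · · · · · · █ █ · ·
    · · · · · · · · · ·
    · · · · · · · · · ·
    · · · · · · · · · ·
T2:
  2·area = 36  (B↔C swapped to make it positive)
  edge (8, 20)→(4, 22): d=(-4,2) right/bottom  bias=-1
  edge (4, 22)→(8, 11): d=(4,-11) top-left  bias=+0
  edge (8, 11)→(8, 20): d=(0,9) right/bottom  bias=-1
    (3,7)@(7, 15): e=[22,5,9] → █
    (4,7)@(9, 15): e=[18,27,-9] → ·
    (3,8)@(7, 17): e=[14,13,9] → █
    (4,8)@(9, 17): e=[10,35,-9] → ·
    (3,9)@(7, 19): e=[6,21,9] → █
    (4,9)@(9, 19): e=[2,43,-9] → ·
    (2,10)@(5, 21): e=[2,7,27] → █
    (3,10)@(7, 21): e=[-2,29,9] → ·
  covered (4 px):
    · · · · · · · · · ·
    · · · · · · · · · ·
    · · · · · · · · · ·
    · · · · · · · · · ·
    · · · · · · · · · ·
    · · · · · · · · · ·
    · · · · · · · · · ·
    · · · █ · · · · · ·
    · · · █ · · · · · ·
    · · · █ · · · · · ·
    · · █ · · · · · · ·

Z-buffer (winner per pixel, '.' = empty):
  . . . . . . . . . .
  . . 0 0 . . . . . .
  0 0 0 . . . . . . .
  0 0 0 . 1 . . . . .
  0 0 . . . 1 . . . .
  . 0 . . . 1 1 . . .
  . . . . . 1 1 . . .
  . . . 2 . . 1 1 . .
  . . . 2 . . . . . .
  . . . 2 . . . . . .
  . . 2 . . . . . . .

Result: 2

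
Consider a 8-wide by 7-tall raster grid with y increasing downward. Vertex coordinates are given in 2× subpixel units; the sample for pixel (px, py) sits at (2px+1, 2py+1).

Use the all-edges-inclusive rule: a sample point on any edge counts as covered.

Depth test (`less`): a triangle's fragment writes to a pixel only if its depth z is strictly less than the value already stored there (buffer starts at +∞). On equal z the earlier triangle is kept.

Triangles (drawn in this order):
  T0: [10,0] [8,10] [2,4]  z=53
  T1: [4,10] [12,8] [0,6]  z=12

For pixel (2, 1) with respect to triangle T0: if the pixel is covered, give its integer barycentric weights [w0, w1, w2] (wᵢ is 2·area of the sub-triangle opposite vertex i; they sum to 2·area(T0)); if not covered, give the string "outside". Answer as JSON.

T0:
  2·area = 72
  edge (10, 0)→(8, 10): d=(-2,10) inclusive
  edge (8, 10)→(2, 4): d=(-6,-6) inclusive
  edge (2, 4)→(10, 0): d=(8,-4) inclusive
    (4,0)@(9, 1): e=[8,60,4] → X
    (5,0)@(11, 1): e=[-12,72,12] → .
    (0,1)@(1, 3): e=[84,0,-12] → .  [on edge]
    (2,1)@(5, 3): e=[44,24,4] → X
    (3,1)@(7, 3): e=[24,36,12] → X
    (5,1)@(11, 3): e=[-16,60,28] → .
    (1,2)@(3, 5): e=[60,0,12] → X  [on edge]
    (4,2)@(9, 5): e=[0,36,36] → X  [on edge]
    (5,2)@(11, 5): e=[-20,48,44] → .
    (1,3)@(3, 7): e=[56,-12,28] → .
    (2,3)@(5, 7): e=[36,0,36] → X  [on edge]
    (4,3)@(9, 7): e=[-4,24,52] → .
    (3,4)@(7, 9): e=[12,0,60] → X  [on edge]
    (4,5)@(9, 11): e=[-12,0,84] → .  [on edge]
    (5,6)@(11, 13): e=[-36,0,108] → .  [on edge]
  covered (11 px):
    . . . . X . . .
    . . X X X . . .
    . X X X X . . .
    . . X X . . . .
    . . . X . . . .
    . . . . . . . .
    . . . . . . . .
T1:
  2·area = 40  (B↔C swapped to make it positive)
  edge (4, 10)→(0, 6): d=(-4,-4) inclusive
  edge (0, 6)→(12, 8): d=(12,2) inclusive
  edge (12, 8)→(4, 10): d=(-8,2) inclusive
    (0,3)@(1, 7): e=[0,10,30] → X  [on edge]
    (1,3)@(3, 7): e=[8,6,26] → X
    (2,3)@(5, 7): e=[16,2,22] → X
    (3,3)@(7, 7): e=[24,-2,18] → .
    (0,4)@(1, 9): e=[-8,34,14] → .
    (1,4)@(3, 9): e=[0,30,10] → X  [on edge]
    (3,4)@(7, 9): e=[16,22,2] → X
    (4,4)@(9, 9): e=[24,18,-2] → .
    (1,5)@(3, 11): e=[-8,54,-6] → .
    (2,5)@(5, 11): e=[0,50,-10] → .  [on edge]
    (3,5)@(7, 11): e=[8,46,-14] → .
    (3,6)@(7, 13): e=[0,70,-30] → .  [on edge]
  covered (6 px):
    . . . . . . . .
    . . . . . . . .
    . . . . . . . .
    X X X . . . . .
    . X X X . . . .
    . . . . . . . .
    . . . . . . . .

Final: [24,4,44]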